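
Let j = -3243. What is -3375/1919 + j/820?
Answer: -8990817/1573580 ≈ -5.7136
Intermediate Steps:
-3375/1919 + j/820 = -3375/1919 - 3243/820 = -8990817/1573580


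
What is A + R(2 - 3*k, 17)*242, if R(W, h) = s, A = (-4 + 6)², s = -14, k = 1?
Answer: -3384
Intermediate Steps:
A = 4 (A = 2² = 4)
R(W, h) = -14
A + R(2 - 3*k, 17)*242 = 4 - 14*242 = 4 - 3388 = -3384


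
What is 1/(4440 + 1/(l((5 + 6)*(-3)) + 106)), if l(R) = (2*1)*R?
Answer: 40/177601 ≈ 0.00022522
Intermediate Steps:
l(R) = 2*R
1/(4440 + 1/(l((5 + 6)*(-3)) + 106)) = 1/(4440 + 1/(2*((5 + 6)*(-3)) + 106)) = 1/(4440 + 1/(2*(11*(-3)) + 106)) = 1/(4440 + 1/(2*(-33) + 106)) = 1/(4440 + 1/(-66 + 106)) = 1/(4440 + 1/40) = 1/(177601/40) = 40/177601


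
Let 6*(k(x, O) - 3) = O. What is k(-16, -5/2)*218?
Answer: 3379/6 ≈ 563.17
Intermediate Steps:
k(x, O) = 3 + O/6
k(-16, -5/2)*218 = (3 + (-5/2)/6)*218 = (3 + (-5*½)/6)*218 = (3 + (⅙)*(-5/2))*218 = (3 - 5/12)*218 = (31/12)*218 = 3379/6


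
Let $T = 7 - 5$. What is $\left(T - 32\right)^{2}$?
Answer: $900$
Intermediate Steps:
$T = 2$ ($T = 7 - 5 = 2$)
$\left(T - 32\right)^{2} = \left(2 - 32\right)^{2} = \left(-30\right)^{2} = 900$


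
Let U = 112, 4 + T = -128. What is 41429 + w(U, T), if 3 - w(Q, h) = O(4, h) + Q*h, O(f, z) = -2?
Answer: 56218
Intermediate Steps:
T = -132 (T = -4 - 128 = -132)
w(Q, h) = 5 - Q*h (w(Q, h) = 3 - (-2 + Q*h) = 3 + (2 - Q*h) = 5 - Q*h)
41429 + w(U, T) = 41429 + (5 - 1*112*(-132)) = 41429 + (5 + 14784) = 41429 + 14789 = 56218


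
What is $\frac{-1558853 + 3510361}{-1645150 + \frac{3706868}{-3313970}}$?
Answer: $- \frac{73491351895}{61954334686} \approx -1.1862$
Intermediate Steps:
$\frac{-1558853 + 3510361}{-1645150 + \frac{3706868}{-3313970}} = \frac{1951508}{-1645150 + 3706868 \left(- \frac{1}{3313970}\right)} = \frac{1951508}{-1645150 - \frac{168494}{150635}} = \frac{1951508}{- \frac{247817338744}{150635}} = 1951508 \left(- \frac{150635}{247817338744}\right) = - \frac{73491351895}{61954334686}$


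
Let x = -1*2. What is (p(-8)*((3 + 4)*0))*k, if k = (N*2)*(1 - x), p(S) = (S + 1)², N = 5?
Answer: 0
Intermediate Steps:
x = -2
p(S) = (1 + S)²
k = 30 (k = (5*2)*(1 - 1*(-2)) = 10*(1 + 2) = 10*3 = 30)
(p(-8)*((3 + 4)*0))*k = ((1 - 8)²*((3 + 4)*0))*30 = ((-7)²*(7*0))*30 = (49*0)*30 = 0*30 = 0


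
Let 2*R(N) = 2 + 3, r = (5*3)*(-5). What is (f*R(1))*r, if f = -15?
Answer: 5625/2 ≈ 2812.5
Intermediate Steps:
r = -75 (r = 15*(-5) = -75)
R(N) = 5/2 (R(N) = (2 + 3)/2 = (½)*5 = 5/2)
(f*R(1))*r = -15*5/2*(-75) = -75/2*(-75) = 5625/2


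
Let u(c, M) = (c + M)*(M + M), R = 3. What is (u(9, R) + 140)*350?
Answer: 74200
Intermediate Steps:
u(c, M) = 2*M*(M + c) (u(c, M) = (M + c)*(2*M) = 2*M*(M + c))
(u(9, R) + 140)*350 = (2*3*(3 + 9) + 140)*350 = (2*3*12 + 140)*350 = (72 + 140)*350 = 212*350 = 74200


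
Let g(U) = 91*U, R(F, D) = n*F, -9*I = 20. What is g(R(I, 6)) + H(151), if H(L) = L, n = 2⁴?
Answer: -27761/9 ≈ -3084.6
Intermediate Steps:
n = 16
I = -20/9 (I = -⅑*20 = -20/9 ≈ -2.2222)
R(F, D) = 16*F
g(R(I, 6)) + H(151) = 91*(16*(-20/9)) + 151 = 91*(-320/9) + 151 = -29120/9 + 151 = -27761/9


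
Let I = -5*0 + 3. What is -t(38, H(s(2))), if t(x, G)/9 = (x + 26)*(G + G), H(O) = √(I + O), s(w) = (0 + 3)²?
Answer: -2304*√3 ≈ -3990.6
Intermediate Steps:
I = 3 (I = 0 + 3 = 3)
s(w) = 9 (s(w) = 3² = 9)
H(O) = √(3 + O)
t(x, G) = 18*G*(26 + x) (t(x, G) = 9*((x + 26)*(G + G)) = 9*((26 + x)*(2*G)) = 9*(2*G*(26 + x)) = 18*G*(26 + x))
-t(38, H(s(2))) = -18*√(3 + 9)*(26 + 38) = -18*√12*64 = -18*2*√3*64 = -2304*√3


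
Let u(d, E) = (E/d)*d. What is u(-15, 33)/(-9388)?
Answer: -33/9388 ≈ -0.0035151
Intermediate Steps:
u(d, E) = E
u(-15, 33)/(-9388) = 33/(-9388) = 33*(-1/9388) = -33/9388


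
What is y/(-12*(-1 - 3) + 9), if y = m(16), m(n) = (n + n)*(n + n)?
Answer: 1024/57 ≈ 17.965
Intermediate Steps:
m(n) = 4*n² (m(n) = (2*n)*(2*n) = 4*n²)
y = 1024 (y = 4*16² = 4*256 = 1024)
y/(-12*(-1 - 3) + 9) = 1024/(-12*(-1 - 3) + 9) = 1024/(-12*(-4) + 9) = 1024/(48 + 9) = 1024/57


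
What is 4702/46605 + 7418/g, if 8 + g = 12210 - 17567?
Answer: -64097932/50007165 ≈ -1.2818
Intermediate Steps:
g = -5365 (g = -8 + (12210 - 17567) = -8 - 5357 = -5365)
4702/46605 + 7418/g = 4702/46605 + 7418/(-5365) = 4702*(1/46605) + 7418*(-1/5365) = 4702/46605 - 7418/5365 = -64097932/50007165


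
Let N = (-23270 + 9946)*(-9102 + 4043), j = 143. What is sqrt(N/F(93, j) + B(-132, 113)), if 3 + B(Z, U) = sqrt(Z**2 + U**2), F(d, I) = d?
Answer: sqrt(6268742841 + 8649*sqrt(30193))/93 ≈ 851.45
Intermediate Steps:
N = 67406116 (N = -13324*(-5059) = 67406116)
B(Z, U) = -3 + sqrt(U**2 + Z**2) (B(Z, U) = -3 + sqrt(Z**2 + U**2) = -3 + sqrt(U**2 + Z**2))
sqrt(N/F(93, j) + B(-132, 113)) = sqrt(67406116/93 + (-3 + sqrt(113**2 + (-132)**2))) = sqrt(67406116*(1/93) + (-3 + sqrt(12769 + 17424))) = sqrt(67406116/93 + (-3 + sqrt(30193))) = sqrt(67405837/93 + sqrt(30193))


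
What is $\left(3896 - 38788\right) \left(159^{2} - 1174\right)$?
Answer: $-841141444$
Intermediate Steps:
$\left(3896 - 38788\right) \left(159^{2} - 1174\right) = - 34892 \left(25281 - 1174\right) = \left(-34892\right) 24107 = -841141444$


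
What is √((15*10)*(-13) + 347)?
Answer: I*√1603 ≈ 40.037*I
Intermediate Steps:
√((15*10)*(-13) + 347) = √(150*(-13) + 347) = √(-1950 + 347) = √(-1603) = I*√1603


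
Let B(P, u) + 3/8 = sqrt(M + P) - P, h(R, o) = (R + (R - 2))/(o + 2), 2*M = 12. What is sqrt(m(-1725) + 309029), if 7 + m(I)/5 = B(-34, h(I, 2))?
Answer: sqrt(4946594 + 160*I*sqrt(7))/4 ≈ 556.02 + 0.023792*I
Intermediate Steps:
M = 6 (M = (1/2)*12 = 6)
h(R, o) = (-2 + 2*R)/(2 + o) (h(R, o) = (R + (-2 + R))/(2 + o) = (-2 + 2*R)/(2 + o))
B(P, u) = -3/8 + sqrt(6 + P) - P (B(P, u) = -3/8 + (sqrt(6 + P) - P) = -3/8 + sqrt(6 + P) - P)
m(I) = 1065/8 + 10*I*sqrt(7) (m(I) = -35 + 5*(-3/8 + sqrt(6 - 34) - 1*(-34)) = -35 + 5*(-3/8 + sqrt(-28) + 34) = -35 + 5*(-3/8 + 2*I*sqrt(7) + 34) = -35 + 5*(269/8 + 2*I*sqrt(7)) = -35 + (1345/8 + 10*I*sqrt(7)) = 1065/8 + 10*I*sqrt(7))
sqrt(m(-1725) + 309029) = sqrt((1065/8 + 10*I*sqrt(7)) + 309029) = sqrt(2473297/8 + 10*I*sqrt(7))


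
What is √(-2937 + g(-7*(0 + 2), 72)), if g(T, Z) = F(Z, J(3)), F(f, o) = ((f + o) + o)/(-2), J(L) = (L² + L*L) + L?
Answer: I*√2994 ≈ 54.717*I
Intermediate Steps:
J(L) = L + 2*L² (J(L) = (L² + L²) + L = 2*L² + L = L + 2*L²)
F(f, o) = -o - f/2 (F(f, o) = (f + 2*o)*(-½) = -o - f/2)
g(T, Z) = -21 - Z/2 (g(T, Z) = -3*(1 + 2*3) - Z/2 = -3*(1 + 6) - Z/2 = -3*7 - Z/2 = -1*21 - Z/2 = -21 - Z/2)
√(-2937 + g(-7*(0 + 2), 72)) = √(-2937 + (-21 - ½*72)) = √(-2937 + (-21 - 36)) = √(-2937 - 57) = √(-2994) = I*√2994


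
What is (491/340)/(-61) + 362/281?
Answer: 7369909/5827940 ≈ 1.2646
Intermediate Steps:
(491/340)/(-61) + 362/281 = (491*(1/340))*(-1/61) + 362*(1/281) = (491/340)*(-1/61) + 362/281 = -491/20740 + 362/281 = 7369909/5827940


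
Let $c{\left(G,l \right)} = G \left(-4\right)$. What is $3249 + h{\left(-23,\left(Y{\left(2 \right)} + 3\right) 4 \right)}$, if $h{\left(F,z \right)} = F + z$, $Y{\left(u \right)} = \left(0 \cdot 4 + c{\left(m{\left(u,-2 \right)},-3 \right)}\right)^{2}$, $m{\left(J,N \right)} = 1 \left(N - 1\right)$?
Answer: $3814$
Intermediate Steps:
$m{\left(J,N \right)} = -1 + N$ ($m{\left(J,N \right)} = 1 \left(-1 + N\right) = -1 + N$)
$c{\left(G,l \right)} = - 4 G$
$Y{\left(u \right)} = 144$ ($Y{\left(u \right)} = \left(0 \cdot 4 - 4 \left(-1 - 2\right)\right)^{2} = \left(0 - -12\right)^{2} = \left(0 + 12\right)^{2} = 12^{2} = 144$)
$3249 + h{\left(-23,\left(Y{\left(2 \right)} + 3\right) 4 \right)} = 3249 - \left(23 - \left(144 + 3\right) 4\right) = 3249 + \left(-23 + 147 \cdot 4\right) = 3249 + \left(-23 + 588\right) = 3249 + 565 = 3814$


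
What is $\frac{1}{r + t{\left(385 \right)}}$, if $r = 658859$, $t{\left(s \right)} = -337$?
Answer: $\frac{1}{658522} \approx 1.5186 \cdot 10^{-6}$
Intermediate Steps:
$\frac{1}{r + t{\left(385 \right)}} = \frac{1}{658859 - 337} = \frac{1}{658522}$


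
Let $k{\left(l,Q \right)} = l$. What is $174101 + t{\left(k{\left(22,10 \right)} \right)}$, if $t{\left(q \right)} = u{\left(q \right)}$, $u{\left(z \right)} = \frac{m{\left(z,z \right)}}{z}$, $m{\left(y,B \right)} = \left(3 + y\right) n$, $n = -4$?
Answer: $\frac{1915061}{11} \approx 1.741 \cdot 10^{5}$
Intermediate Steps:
$m{\left(y,B \right)} = -12 - 4 y$ ($m{\left(y,B \right)} = \left(3 + y\right) \left(-4\right) = -12 - 4 y$)
$u{\left(z \right)} = \frac{-12 - 4 z}{z}$
$t{\left(q \right)} = -4 - \frac{12}{q}$
$174101 + t{\left(k{\left(22,10 \right)} \right)} = 174101 - \left(4 + \frac{12}{22}\right) = 174101 - \frac{50}{11} = \frac{1915061}{11}$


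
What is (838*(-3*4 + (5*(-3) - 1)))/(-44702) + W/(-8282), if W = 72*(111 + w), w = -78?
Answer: 3147032/13222213 ≈ 0.23801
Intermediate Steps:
W = 2376 (W = 72*(111 - 78) = 72*33 = 2376)
(838*(-3*4 + (5*(-3) - 1)))/(-44702) + W/(-8282) = (838*(-3*4 + (5*(-3) - 1)))/(-44702) + 2376/(-8282) = (838*(-12 + (-15 - 1)))*(-1/44702) + 2376*(-1/8282) = (838*(-12 - 16))*(-1/44702) - 1188/4141 = (838*(-28))*(-1/44702) - 1188/4141 = -23464*(-1/44702) - 1188/4141 = 1676/3193 - 1188/4141 = 3147032/13222213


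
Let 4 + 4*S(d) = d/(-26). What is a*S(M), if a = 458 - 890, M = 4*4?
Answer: 6480/13 ≈ 498.46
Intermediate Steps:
M = 16
a = -432
S(d) = -1 - d/104 (S(d) = -1 + (d/(-26))/4 = -1 + (d*(-1/26))/4 = -1 + (-d/26)/4 = -1 - d/104)
a*S(M) = -432*(-1 - 1/104*16) = -432*(-1 - 2/13) = -432*(-15/13) = 6480/13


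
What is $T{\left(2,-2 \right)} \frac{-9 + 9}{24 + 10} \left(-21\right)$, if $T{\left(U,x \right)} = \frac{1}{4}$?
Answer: $0$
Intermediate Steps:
$T{\left(U,x \right)} = \frac{1}{4}$
$T{\left(2,-2 \right)} \frac{-9 + 9}{24 + 10} \left(-21\right) = \frac{\left(-9 + 9\right) \frac{1}{24 + 10}}{4} \left(-21\right) = \frac{0 \cdot \frac{1}{34}}{4} \left(-21\right) = \frac{1}{4} \cdot 0 \left(-21\right) = 0 \left(-21\right) = 0$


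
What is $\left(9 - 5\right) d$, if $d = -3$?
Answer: $-12$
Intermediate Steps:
$\left(9 - 5\right) d = \left(9 - 5\right) \left(-3\right) = 4 \left(-3\right) = -12$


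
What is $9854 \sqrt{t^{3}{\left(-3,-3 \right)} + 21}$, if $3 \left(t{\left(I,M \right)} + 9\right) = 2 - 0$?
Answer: $\frac{9854 i \sqrt{45174}}{9} \approx 2.3271 \cdot 10^{5} i$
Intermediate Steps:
$t{\left(I,M \right)} = - \frac{25}{3}$ ($t{\left(I,M \right)} = -9 + \frac{2 - 0}{3} = -9 + \frac{2 + 0}{3} = -9 + \frac{1}{3} \cdot 2 = -9 + \frac{2}{3} = - \frac{25}{3}$)
$9854 \sqrt{t^{3}{\left(-3,-3 \right)} + 21} = 9854 \sqrt{\left(- \frac{25}{3}\right)^{3} + 21} = 9854 \sqrt{- \frac{15625}{27} + 21} = 9854 \sqrt{- \frac{15058}{27}} = 9854 \frac{i \sqrt{45174}}{9} = \frac{9854 i \sqrt{45174}}{9}$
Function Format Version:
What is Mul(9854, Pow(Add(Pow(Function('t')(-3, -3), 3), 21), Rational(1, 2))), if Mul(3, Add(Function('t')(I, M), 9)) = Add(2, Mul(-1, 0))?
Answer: Mul(Rational(9854, 9), I, Pow(45174, Rational(1, 2))) ≈ Mul(2.3271e+5, I)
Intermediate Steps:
Function('t')(I, M) = Rational(-25, 3) (Function('t')(I, M) = Add(-9, Mul(Rational(1, 3), Add(2, Mul(-1, 0)))) = Add(-9, Mul(Rational(1, 3), Add(2, 0))) = Add(-9, Mul(Rational(1, 3), 2)) = Add(-9, Rational(2, 3)) = Rational(-25, 3))
Mul(9854, Pow(Add(Pow(Function('t')(-3, -3), 3), 21), Rational(1, 2))) = Mul(9854, Pow(Add(Pow(Rational(-25, 3), 3), 21), Rational(1, 2))) = Mul(9854, Pow(Add(Rational(-15625, 27), 21), Rational(1, 2))) = Mul(9854, Pow(Rational(-15058, 27), Rational(1, 2))) = Mul(9854, Mul(Rational(1, 9), I, Pow(45174, Rational(1, 2)))) = Mul(Rational(9854, 9), I, Pow(45174, Rational(1, 2)))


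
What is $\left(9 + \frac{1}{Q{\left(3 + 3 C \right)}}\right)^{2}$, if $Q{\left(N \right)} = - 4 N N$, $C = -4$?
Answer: $\frac{8497225}{104976} \approx 80.944$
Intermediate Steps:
$Q{\left(N \right)} = - 4 N^{2}$
$\left(9 + \frac{1}{Q{\left(3 + 3 C \right)}}\right)^{2} = \left(9 + \frac{1}{\left(-4\right) \left(3 + 3 \left(-4\right)\right)^{2}}\right)^{2} = \left(9 + \frac{1}{\left(-4\right) \left(3 - 12\right)^{2}}\right)^{2} = \left(9 + \frac{1}{\left(-4\right) \left(-9\right)^{2}}\right)^{2} = \left(9 + \frac{1}{\left(-4\right) 81}\right)^{2} = \left(9 + \frac{1}{-324}\right)^{2} = \left(9 - \frac{1}{324}\right)^{2} = \left(\frac{2915}{324}\right)^{2} = \frac{8497225}{104976}$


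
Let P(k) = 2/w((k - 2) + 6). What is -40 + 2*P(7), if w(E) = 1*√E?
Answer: -40 + 4*√11/11 ≈ -38.794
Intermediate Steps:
w(E) = √E
P(k) = 2/√(4 + k) (P(k) = 2/(√((k - 2) + 6)) = 2/(√((-2 + k) + 6)) = 2/(√(4 + k)) = 2/√(4 + k))
-40 + 2*P(7) = -40 + 2*(2/√(4 + 7)) = -40 + 2*(2/√11) = -40 + 2*(2*(√11/11)) = -40 + 2*(2*√11/11) = -40 + 4*√11/11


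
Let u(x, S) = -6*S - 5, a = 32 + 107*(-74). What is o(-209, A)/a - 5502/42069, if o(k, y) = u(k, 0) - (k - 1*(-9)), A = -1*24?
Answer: -17197409/110585378 ≈ -0.15551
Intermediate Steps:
A = -24
a = -7886 (a = 32 - 7918 = -7886)
u(x, S) = -5 - 6*S
o(k, y) = -14 - k (o(k, y) = (-5 - 6*0) - (k - 1*(-9)) = (-5 + 0) - (k + 9) = -5 - (9 + k) = -5 + (-9 - k) = -14 - k)
o(-209, A)/a - 5502/42069 = (-14 - 1*(-209))/(-7886) - 5502/42069 = (-14 + 209)*(-1/7886) - 5502*1/42069 = 195*(-1/7886) - 1834/14023 = -195/7886 - 1834/14023 = -17197409/110585378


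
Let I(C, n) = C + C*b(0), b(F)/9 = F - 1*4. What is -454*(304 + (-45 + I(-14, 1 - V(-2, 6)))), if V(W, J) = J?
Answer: -340046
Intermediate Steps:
b(F) = -36 + 9*F (b(F) = 9*(F - 1*4) = 9*(F - 4) = 9*(-4 + F) = -36 + 9*F)
I(C, n) = -35*C (I(C, n) = C + C*(-36 + 9*0) = C + C*(-36 + 0) = C + C*(-36) = C - 36*C = -35*C)
-454*(304 + (-45 + I(-14, 1 - V(-2, 6)))) = -454*(304 + (-45 - 35*(-14))) = -454*(304 + (-45 + 490)) = -454*(304 + 445) = -454*749 = -340046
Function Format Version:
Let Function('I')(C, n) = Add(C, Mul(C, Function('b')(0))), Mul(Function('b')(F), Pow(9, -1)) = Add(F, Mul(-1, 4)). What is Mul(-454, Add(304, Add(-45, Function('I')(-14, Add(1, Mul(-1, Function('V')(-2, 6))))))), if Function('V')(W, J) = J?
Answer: -340046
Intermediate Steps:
Function('b')(F) = Add(-36, Mul(9, F)) (Function('b')(F) = Mul(9, Add(F, Mul(-1, 4))) = Mul(9, Add(F, -4)) = Mul(9, Add(-4, F)) = Add(-36, Mul(9, F)))
Function('I')(C, n) = Mul(-35, C) (Function('I')(C, n) = Add(C, Mul(C, Add(-36, Mul(9, 0)))) = Add(C, Mul(C, Add(-36, 0))) = Add(C, Mul(C, -36)) = Add(C, Mul(-36, C)) = Mul(-35, C))
Mul(-454, Add(304, Add(-45, Function('I')(-14, Add(1, Mul(-1, Function('V')(-2, 6))))))) = Mul(-454, Add(304, Add(-45, Mul(-35, -14)))) = Mul(-454, Add(304, Add(-45, 490))) = Mul(-454, Add(304, 445)) = Mul(-454, 749) = -340046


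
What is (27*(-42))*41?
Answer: -46494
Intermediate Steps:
(27*(-42))*41 = -1134*41 = -46494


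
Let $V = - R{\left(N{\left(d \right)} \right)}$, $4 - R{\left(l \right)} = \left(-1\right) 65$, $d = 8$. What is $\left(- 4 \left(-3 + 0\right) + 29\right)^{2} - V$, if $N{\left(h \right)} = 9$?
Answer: $1750$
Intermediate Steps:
$R{\left(l \right)} = 69$ ($R{\left(l \right)} = 4 - \left(-1\right) 65 = 4 - -65 = 4 + 65 = 69$)
$V = -69$ ($V = \left(-1\right) 69 = -69$)
$\left(- 4 \left(-3 + 0\right) + 29\right)^{2} - V = \left(- 4 \left(-3 + 0\right) + 29\right)^{2} - -69 = \left(\left(-4\right) \left(-3\right) + 29\right)^{2} + 69 = \left(12 + 29\right)^{2} + 69 = 41^{2} + 69 = 1681 + 69 = 1750$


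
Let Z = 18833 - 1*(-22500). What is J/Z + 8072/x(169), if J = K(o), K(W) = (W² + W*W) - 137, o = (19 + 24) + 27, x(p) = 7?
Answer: 333707617/289331 ≈ 1153.4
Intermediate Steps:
o = 70 (o = 43 + 27 = 70)
Z = 41333 (Z = 18833 + 22500 = 41333)
K(W) = -137 + 2*W² (K(W) = (W² + W²) - 137 = 2*W² - 137 = -137 + 2*W²)
J = 9663 (J = -137 + 2*70² = -137 + 2*4900 = -137 + 9800 = 9663)
J/Z + 8072/x(169) = 9663/41333 + 8072/7 = 333707617/289331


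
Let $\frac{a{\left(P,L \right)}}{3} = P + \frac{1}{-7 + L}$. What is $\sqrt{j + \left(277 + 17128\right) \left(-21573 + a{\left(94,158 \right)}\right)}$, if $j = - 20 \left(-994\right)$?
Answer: $\frac{i \sqrt{8448902095510}}{151} \approx 19250.0 i$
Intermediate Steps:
$a{\left(P,L \right)} = 3 P + \frac{3}{-7 + L}$ ($a{\left(P,L \right)} = 3 \left(P + \frac{1}{-7 + L}\right) = 3 P + \frac{3}{-7 + L}$)
$j = 19880$ ($j = \left(-1\right) \left(-19880\right) = 19880$)
$\sqrt{j + \left(277 + 17128\right) \left(-21573 + a{\left(94,158 \right)}\right)} = \sqrt{19880 + \left(277 + 17128\right) \left(-21573 + \frac{3 \left(1 - 658 + 158 \cdot 94\right)}{-7 + 158}\right)} = \sqrt{19880 + 17405 \left(-21573 + \frac{3 \left(1 - 658 + 14852\right)}{151}\right)} = \sqrt{19880 + 17405 \left(-21573 + 3 \cdot \frac{1}{151} \cdot 14195\right)} = \sqrt{19880 + 17405 \left(-21573 + \frac{42585}{151}\right)} = \sqrt{19880 + 17405 \left(- \frac{3214938}{151}\right)} = \sqrt{19880 - \frac{55955995890}{151}} = \sqrt{- \frac{55952994010}{151}} = \frac{i \sqrt{8448902095510}}{151}$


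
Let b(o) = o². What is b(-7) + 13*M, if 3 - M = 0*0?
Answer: 88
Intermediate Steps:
M = 3 (M = 3 - 0*0 = 3 - 1*0 = 3 + 0 = 3)
b(-7) + 13*M = (-7)² + 13*3 = 49 + 39 = 88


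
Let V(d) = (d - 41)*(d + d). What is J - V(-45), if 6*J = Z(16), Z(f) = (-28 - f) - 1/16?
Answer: -247915/32 ≈ -7747.3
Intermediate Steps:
Z(f) = -449/16 - f (Z(f) = (-28 - f) - 1*1/16 = (-28 - f) - 1/16 = -449/16 - f)
V(d) = 2*d*(-41 + d) (V(d) = (-41 + d)*(2*d) = 2*d*(-41 + d))
J = -235/32 (J = (-449/16 - 1*16)/6 = (-449/16 - 16)/6 = (1/6)*(-705/16) = -235/32 ≈ -7.3438)
J - V(-45) = -235/32 - 2*(-45)*(-41 - 45) = -235/32 - 2*(-45)*(-86) = -235/32 - 1*7740 = -235/32 - 7740 = -247915/32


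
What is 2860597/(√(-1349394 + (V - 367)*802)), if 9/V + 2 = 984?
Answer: -2860597*I*√396269817949/807066839 ≈ -2231.2*I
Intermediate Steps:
V = 9/982 (V = 9/(-2 + 984) = 9/982 ≈ 0.0091650)
2860597/(√(-1349394 + (V - 367)*802)) = 2860597/(√(-1349394 + (9/982 - 367)*802)) = 2860597/(√(-1349394 - 360385/982*802)) = 2860597/(√(-1349394 - 144514385/491)) = 2860597/(√(-807066839/491)) = 2860597/((I*√396269817949/491)) = 2860597*(-I*√396269817949/807066839) = -2860597*I*√396269817949/807066839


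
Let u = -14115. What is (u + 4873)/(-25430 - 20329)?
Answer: 9242/45759 ≈ 0.20197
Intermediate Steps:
(u + 4873)/(-25430 - 20329) = (-14115 + 4873)/(-25430 - 20329) = -9242/(-45759) = -9242*(-1/45759) = 9242/45759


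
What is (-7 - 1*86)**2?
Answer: 8649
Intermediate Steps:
(-7 - 1*86)**2 = (-7 - 86)**2 = (-93)**2 = 8649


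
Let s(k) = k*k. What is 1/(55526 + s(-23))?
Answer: 1/56055 ≈ 1.7840e-5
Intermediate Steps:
s(k) = k**2
1/(55526 + s(-23)) = 1/(55526 + (-23)**2) = 1/(55526 + 529) = 1/56055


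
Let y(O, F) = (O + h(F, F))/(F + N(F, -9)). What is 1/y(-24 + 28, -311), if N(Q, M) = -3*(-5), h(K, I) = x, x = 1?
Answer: -296/5 ≈ -59.200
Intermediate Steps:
h(K, I) = 1
N(Q, M) = 15
y(O, F) = (1 + O)/(15 + F) (y(O, F) = (O + 1)/(F + 15) = (1 + O)/(15 + F))
1/y(-24 + 28, -311) = 1/((1 + (-24 + 28))/(15 - 311)) = 1/((1 + 4)/(-296)) = 1/(-1/296*5) = 1/(-5/296) = -296/5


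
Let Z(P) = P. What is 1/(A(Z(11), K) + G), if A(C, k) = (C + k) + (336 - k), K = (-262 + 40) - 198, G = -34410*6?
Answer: -1/206113 ≈ -4.8517e-6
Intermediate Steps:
G = -206460
K = -420 (K = -222 - 198 = -420)
A(C, k) = 336 + C
1/(A(Z(11), K) + G) = 1/((336 + 11) - 206460) = 1/(347 - 206460) = 1/(-206113) = -1/206113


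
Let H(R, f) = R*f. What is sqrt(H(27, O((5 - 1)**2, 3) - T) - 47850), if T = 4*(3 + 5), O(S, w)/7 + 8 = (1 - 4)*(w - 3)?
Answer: I*sqrt(50226) ≈ 224.11*I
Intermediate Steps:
O(S, w) = 7 - 21*w (O(S, w) = -56 + 7*((1 - 4)*(w - 3)) = -56 + 7*(-3*(-3 + w)) = -56 + 7*(9 - 3*w) = -56 + (63 - 21*w) = 7 - 21*w)
T = 32 (T = 4*8 = 32)
sqrt(H(27, O((5 - 1)**2, 3) - T) - 47850) = sqrt(27*((7 - 21*3) - 1*32) - 47850) = sqrt(27*((7 - 63) - 32) - 47850) = sqrt(27*(-56 - 32) - 47850) = sqrt(27*(-88) - 47850) = sqrt(-2376 - 47850) = sqrt(-50226) = I*sqrt(50226)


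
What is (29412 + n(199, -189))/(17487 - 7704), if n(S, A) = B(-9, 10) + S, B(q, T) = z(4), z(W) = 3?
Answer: 29614/9783 ≈ 3.0271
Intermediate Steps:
B(q, T) = 3
n(S, A) = 3 + S
(29412 + n(199, -189))/(17487 - 7704) = (29412 + (3 + 199))/(17487 - 7704) = (29412 + 202)/9783 = 29614*(1/9783) = 29614/9783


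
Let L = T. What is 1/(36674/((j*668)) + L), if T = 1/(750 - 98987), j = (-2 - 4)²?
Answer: 1181201688/1801359845 ≈ 0.65573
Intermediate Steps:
j = 36 (j = (-6)² = 36)
T = -1/98237 (T = 1/(-98237) = -1/98237 ≈ -1.0179e-5)
L = -1/98237 ≈ -1.0179e-5
1/(36674/((j*668)) + L) = 1/(36674/((36*668)) - 1/98237) = 1/(36674/24048 - 1/98237) = 1/(36674*(1/24048) - 1/98237) = 1/(18337/12024 - 1/98237) = 1/(1801359845/1181201688) = 1181201688/1801359845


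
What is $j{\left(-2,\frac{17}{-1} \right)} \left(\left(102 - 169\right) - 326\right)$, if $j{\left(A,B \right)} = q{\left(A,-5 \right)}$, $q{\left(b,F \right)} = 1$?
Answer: $-393$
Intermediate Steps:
$j{\left(A,B \right)} = 1$
$j{\left(-2,\frac{17}{-1} \right)} \left(\left(102 - 169\right) - 326\right) = 1 \left(\left(102 - 169\right) - 326\right) = 1 \left(-67 - 326\right) = 1 \left(-393\right) = -393$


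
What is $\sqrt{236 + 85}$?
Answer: $\sqrt{321} \approx 17.916$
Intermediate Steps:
$\sqrt{236 + 85} = \sqrt{321}$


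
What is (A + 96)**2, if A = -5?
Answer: 8281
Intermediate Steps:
(A + 96)**2 = (-5 + 96)**2 = 91**2 = 8281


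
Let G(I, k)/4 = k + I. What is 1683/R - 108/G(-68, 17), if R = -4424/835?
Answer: -23850369/75208 ≈ -317.13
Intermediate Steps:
G(I, k) = 4*I + 4*k (G(I, k) = 4*(k + I) = 4*(I + k) = 4*I + 4*k)
R = -4424/835 (R = -4424*1/835 = -4424/835 ≈ -5.2982)
1683/R - 108/G(-68, 17) = 1683/(-4424/835) - 108/(4*(-68) + 4*17) = 1683*(-835/4424) - 108/(-272 + 68) = -1405305/4424 - 108/(-204) = -1405305/4424 - 108*(-1/204) = -1405305/4424 + 9/17 = -23850369/75208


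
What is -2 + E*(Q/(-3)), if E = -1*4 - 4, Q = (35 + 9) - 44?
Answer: -2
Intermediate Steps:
Q = 0 (Q = 44 - 44 = 0)
E = -8 (E = -4 - 4 = -8)
-2 + E*(Q/(-3)) = -2 - 0/(-3) = -2 - 0*(-1)/3 = -2 - 8*0 = -2 + 0 = -2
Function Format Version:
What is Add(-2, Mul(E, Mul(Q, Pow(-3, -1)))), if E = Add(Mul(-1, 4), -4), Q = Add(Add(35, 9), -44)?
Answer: -2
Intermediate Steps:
Q = 0 (Q = Add(44, -44) = 0)
E = -8 (E = Add(-4, -4) = -8)
Add(-2, Mul(E, Mul(Q, Pow(-3, -1)))) = Add(-2, Mul(-8, Mul(0, Pow(-3, -1)))) = Add(-2, Mul(-8, Mul(0, Rational(-1, 3)))) = Add(-2, Mul(-8, 0)) = Add(-2, 0) = -2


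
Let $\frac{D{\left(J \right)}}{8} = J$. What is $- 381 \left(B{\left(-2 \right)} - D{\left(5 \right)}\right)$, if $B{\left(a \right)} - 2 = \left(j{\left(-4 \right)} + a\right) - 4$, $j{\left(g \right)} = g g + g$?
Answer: $12192$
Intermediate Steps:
$D{\left(J \right)} = 8 J$
$j{\left(g \right)} = g + g^{2}$ ($j{\left(g \right)} = g^{2} + g = g + g^{2}$)
$B{\left(a \right)} = 10 + a$ ($B{\left(a \right)} = 2 - \left(4 - a + 4 \left(1 - 4\right)\right) = 2 + \left(\left(\left(-4\right) \left(-3\right) + a\right) - 4\right) = 2 + \left(\left(12 + a\right) - 4\right) = 2 + \left(8 + a\right) = 10 + a$)
$- 381 \left(B{\left(-2 \right)} - D{\left(5 \right)}\right) = - 381 \left(\left(10 - 2\right) - 8 \cdot 5\right) = - 381 \left(8 - 40\right) = \left(-381\right) \left(-32\right) = 12192$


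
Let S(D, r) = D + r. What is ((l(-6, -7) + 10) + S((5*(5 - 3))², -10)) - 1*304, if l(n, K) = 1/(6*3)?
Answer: -3671/18 ≈ -203.94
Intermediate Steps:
l(n, K) = 1/18
((l(-6, -7) + 10) + S((5*(5 - 3))², -10)) - 1*304 = ((1/18 + 10) + ((5*(5 - 3))² - 10)) - 1*304 = (181/18 + ((5*2)² - 10)) - 304 = (181/18 + (10² - 10)) - 304 = (181/18 + (100 - 10)) - 304 = (181/18 + 90) - 304 = 1801/18 - 304 = -3671/18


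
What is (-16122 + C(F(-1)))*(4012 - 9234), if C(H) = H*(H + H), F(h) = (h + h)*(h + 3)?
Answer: 84021980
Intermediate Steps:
F(h) = 2*h*(3 + h) (F(h) = (2*h)*(3 + h) = 2*h*(3 + h))
C(H) = 2*H² (C(H) = H*(2*H) = 2*H²)
(-16122 + C(F(-1)))*(4012 - 9234) = (-16122 + 2*(2*(-1)*(3 - 1))²)*(4012 - 9234) = (-16122 + 2*(2*(-1)*2)²)*(-5222) = (-16122 + 2*(-4)²)*(-5222) = (-16122 + 2*16)*(-5222) = (-16122 + 32)*(-5222) = -16090*(-5222) = 84021980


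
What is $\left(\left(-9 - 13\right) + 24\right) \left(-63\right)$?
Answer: $-126$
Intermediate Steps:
$\left(\left(-9 - 13\right) + 24\right) \left(-63\right) = \left(-22 + 24\right) \left(-63\right) = 2 \left(-63\right) = -126$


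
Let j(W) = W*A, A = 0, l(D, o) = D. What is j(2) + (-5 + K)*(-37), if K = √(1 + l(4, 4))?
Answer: 185 - 37*√5 ≈ 102.27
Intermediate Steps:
K = √5 (K = √(1 + 4) = √5 ≈ 2.2361)
j(W) = 0 (j(W) = W*0 = 0)
j(2) + (-5 + K)*(-37) = 0 + (-5 + √5)*(-37) = 0 + (185 - 37*√5) = 185 - 37*√5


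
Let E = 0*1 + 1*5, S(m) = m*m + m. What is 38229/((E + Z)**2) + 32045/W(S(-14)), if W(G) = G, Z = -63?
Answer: 4413733/23548 ≈ 187.44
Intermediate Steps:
S(m) = m + m**2 (S(m) = m**2 + m = m + m**2)
E = 5 (E = 0 + 5 = 5)
38229/((E + Z)**2) + 32045/W(S(-14)) = 38229/((5 - 63)**2) + 32045/((-14*(1 - 14))) = 38229/((-58)**2) + 32045/((-14*(-13))) = 38229/3364 + 32045/182 = 38229*(1/3364) + 32045*(1/182) = 38229/3364 + 2465/14 = 4413733/23548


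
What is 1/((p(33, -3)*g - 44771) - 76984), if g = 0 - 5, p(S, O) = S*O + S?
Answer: -1/121425 ≈ -8.2355e-6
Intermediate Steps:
p(S, O) = S + O*S (p(S, O) = O*S + S = S + O*S)
g = -5
1/((p(33, -3)*g - 44771) - 76984) = 1/(((33*(1 - 3))*(-5) - 44771) - 76984) = 1/(((33*(-2))*(-5) - 44771) - 76984) = 1/((-66*(-5) - 44771) - 76984) = 1/((330 - 44771) - 76984) = 1/(-44441 - 76984) = 1/(-121425) = -1/121425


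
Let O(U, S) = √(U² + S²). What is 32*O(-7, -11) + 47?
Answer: 47 + 32*√170 ≈ 464.23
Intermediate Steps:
O(U, S) = √(S² + U²)
32*O(-7, -11) + 47 = 32*√((-11)² + (-7)²) + 47 = 32*√(121 + 49) + 47 = 32*√170 + 47 = 47 + 32*√170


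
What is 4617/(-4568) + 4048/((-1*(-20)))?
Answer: 4599731/22840 ≈ 201.39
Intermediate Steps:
4617/(-4568) + 4048/((-1*(-20))) = 4617*(-1/4568) + 4048/20 = -4617/4568 + 4048*(1/20) = -4617/4568 + 1012/5 = 4599731/22840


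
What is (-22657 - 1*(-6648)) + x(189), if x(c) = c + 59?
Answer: -15761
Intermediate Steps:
x(c) = 59 + c
(-22657 - 1*(-6648)) + x(189) = (-22657 - 1*(-6648)) + (59 + 189) = (-22657 + 6648) + 248 = -16009 + 248 = -15761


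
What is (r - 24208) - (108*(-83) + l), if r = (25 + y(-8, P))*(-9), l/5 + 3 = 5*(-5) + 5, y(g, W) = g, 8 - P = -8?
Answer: -15282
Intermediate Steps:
P = 16 (P = 8 - 1*(-8) = 8 + 8 = 16)
l = -115 (l = -15 + 5*(5*(-5) + 5) = -15 + 5*(-25 + 5) = -15 + 5*(-20) = -15 - 100 = -115)
r = -153 (r = (25 - 8)*(-9) = 17*(-9) = -153)
(r - 24208) - (108*(-83) + l) = (-153 - 24208) - (108*(-83) - 115) = -24361 - (-8964 - 115) = -24361 - 1*(-9079) = -24361 + 9079 = -15282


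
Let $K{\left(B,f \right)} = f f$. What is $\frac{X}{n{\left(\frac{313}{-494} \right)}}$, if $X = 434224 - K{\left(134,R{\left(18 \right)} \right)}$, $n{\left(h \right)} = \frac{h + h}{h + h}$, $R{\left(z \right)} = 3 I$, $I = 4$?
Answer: $434080$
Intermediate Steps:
$R{\left(z \right)} = 12$ ($R{\left(z \right)} = 3 \cdot 4 = 12$)
$n{\left(h \right)} = 1$ ($n{\left(h \right)} = \frac{2 h}{2 h} = 2 h \frac{1}{2 h} = 1$)
$K{\left(B,f \right)} = f^{2}$
$X = 434080$ ($X = 434224 - 12^{2} = 434224 - 144 = 434080$)
$\frac{X}{n{\left(\frac{313}{-494} \right)}} = \frac{434080}{1} = 434080 \cdot 1 = 434080$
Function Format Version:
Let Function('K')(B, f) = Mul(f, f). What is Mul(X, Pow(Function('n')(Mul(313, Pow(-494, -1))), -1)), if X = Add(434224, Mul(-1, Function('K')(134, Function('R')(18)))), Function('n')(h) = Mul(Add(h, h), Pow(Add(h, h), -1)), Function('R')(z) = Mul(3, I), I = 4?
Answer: 434080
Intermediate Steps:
Function('R')(z) = 12 (Function('R')(z) = Mul(3, 4) = 12)
Function('n')(h) = 1 (Function('n')(h) = Mul(Mul(2, h), Pow(Mul(2, h), -1)) = Mul(Mul(2, h), Mul(Rational(1, 2), Pow(h, -1))) = 1)
Function('K')(B, f) = Pow(f, 2)
X = 434080 (X = Add(434224, Mul(-1, Pow(12, 2))) = Add(434224, Mul(-1, 144)) = Add(434224, -144) = 434080)
Mul(X, Pow(Function('n')(Mul(313, Pow(-494, -1))), -1)) = Mul(434080, Pow(1, -1)) = Mul(434080, 1) = 434080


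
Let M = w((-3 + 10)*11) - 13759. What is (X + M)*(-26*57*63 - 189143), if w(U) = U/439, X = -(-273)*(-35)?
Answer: 2891414355421/439 ≈ 6.5864e+9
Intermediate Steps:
X = -9555 (X = -273*35 = -9555)
w(U) = U/439 (w(U) = U*(1/439) = U/439)
M = -6040124/439 (M = ((-3 + 10)*11)/439 - 13759 = (7*11)/439 - 13759 = (1/439)*77 - 13759 = 77/439 - 13759 = -6040124/439 ≈ -13759.)
(X + M)*(-26*57*63 - 189143) = (-9555 - 6040124/439)*(-26*57*63 - 189143) = -10234769*(-1482*63 - 189143)/439 = -10234769*(-93366 - 189143)/439 = -10234769/439*(-282509) = 2891414355421/439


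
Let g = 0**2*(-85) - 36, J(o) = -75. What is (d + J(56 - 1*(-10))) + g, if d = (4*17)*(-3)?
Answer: -315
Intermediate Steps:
d = -204 (d = 68*(-3) = -204)
g = -36 (g = 0*(-85) - 36 = 0 - 36 = -36)
(d + J(56 - 1*(-10))) + g = (-204 - 75) - 36 = -279 - 36 = -315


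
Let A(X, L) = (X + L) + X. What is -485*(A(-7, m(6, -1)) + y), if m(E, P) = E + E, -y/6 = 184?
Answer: 536410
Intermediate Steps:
y = -1104 (y = -6*184 = -1104)
m(E, P) = 2*E
A(X, L) = L + 2*X (A(X, L) = (L + X) + X = L + 2*X)
-485*(A(-7, m(6, -1)) + y) = -485*((2*6 + 2*(-7)) - 1104) = -485*((12 - 14) - 1104) = -485*(-2 - 1104) = -485*(-1106) = 536410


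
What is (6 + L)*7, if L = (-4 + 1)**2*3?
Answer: 231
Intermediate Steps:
L = 27 (L = (-3)**2*3 = 9*3 = 27)
(6 + L)*7 = (6 + 27)*7 = 33*7 = 231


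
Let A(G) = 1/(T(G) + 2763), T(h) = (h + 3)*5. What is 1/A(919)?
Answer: 7373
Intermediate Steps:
T(h) = 15 + 5*h (T(h) = (3 + h)*5 = 15 + 5*h)
A(G) = 1/(2778 + 5*G) (A(G) = 1/((15 + 5*G) + 2763) = 1/(2778 + 5*G))
1/A(919) = 1/(1/(2778 + 5*919)) = 1/(1/(2778 + 4595)) = 1/(1/7373) = 7373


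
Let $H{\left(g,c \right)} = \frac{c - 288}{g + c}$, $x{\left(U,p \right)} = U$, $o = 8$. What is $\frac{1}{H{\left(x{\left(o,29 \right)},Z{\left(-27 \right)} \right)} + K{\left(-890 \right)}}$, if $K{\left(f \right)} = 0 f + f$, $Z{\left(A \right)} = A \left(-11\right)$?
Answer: $- \frac{305}{271441} \approx -0.0011236$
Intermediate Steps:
$Z{\left(A \right)} = - 11 A$
$H{\left(g,c \right)} = \frac{-288 + c}{c + g}$
$K{\left(f \right)} = f$ ($K{\left(f \right)} = 0 + f = f$)
$\frac{1}{H{\left(x{\left(o,29 \right)},Z{\left(-27 \right)} \right)} + K{\left(-890 \right)}} = \frac{1}{\frac{-288 - -297}{\left(-11\right) \left(-27\right) + 8} - 890} = \frac{1}{\frac{-288 + 297}{297 + 8} - 890} = \frac{1}{\frac{1}{305} \cdot 9 - 890} = \frac{1}{\frac{9}{305} - 890} = \frac{1}{- \frac{271441}{305}} = - \frac{305}{271441}$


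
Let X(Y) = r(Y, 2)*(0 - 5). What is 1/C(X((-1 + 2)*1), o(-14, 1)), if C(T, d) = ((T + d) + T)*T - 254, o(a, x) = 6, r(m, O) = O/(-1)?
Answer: ⅙ ≈ 0.16667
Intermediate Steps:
r(m, O) = -O (r(m, O) = O*(-1) = -O)
X(Y) = 10 (X(Y) = (-1*2)*(0 - 5) = -2*(-5) = 10)
C(T, d) = -254 + T*(d + 2*T) (C(T, d) = (d + 2*T)*T - 254 = T*(d + 2*T) - 254 = -254 + T*(d + 2*T))
1/C(X((-1 + 2)*1), o(-14, 1)) = 1/(-254 + 2*10² + 10*6) = 1/(-254 + 2*100 + 60) = 1/(-254 + 200 + 60) = 1/6 = ⅙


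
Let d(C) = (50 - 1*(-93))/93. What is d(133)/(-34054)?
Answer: -143/3167022 ≈ -4.5153e-5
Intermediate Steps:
d(C) = 143/93 (d(C) = (50 + 93)*(1/93) = 143*(1/93) = 143/93)
d(133)/(-34054) = (143/93)/(-34054) = (143/93)*(-1/34054) = -143/3167022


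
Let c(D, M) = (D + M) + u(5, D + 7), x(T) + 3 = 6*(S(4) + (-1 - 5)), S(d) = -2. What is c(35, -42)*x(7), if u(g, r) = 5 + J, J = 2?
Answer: 0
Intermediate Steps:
u(g, r) = 7 (u(g, r) = 5 + 2 = 7)
x(T) = -51 (x(T) = -3 + 6*(-2 + (-1 - 5)) = -3 + 6*(-2 - 6) = -3 + 6*(-8) = -3 - 48 = -51)
c(D, M) = 7 + D + M (c(D, M) = (D + M) + 7 = 7 + D + M)
c(35, -42)*x(7) = (7 + 35 - 42)*(-51) = 0*(-51) = 0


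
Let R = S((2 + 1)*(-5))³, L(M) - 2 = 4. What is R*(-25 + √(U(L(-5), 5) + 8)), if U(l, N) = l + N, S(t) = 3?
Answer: -675 + 27*√19 ≈ -557.31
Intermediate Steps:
L(M) = 6 (L(M) = 2 + 4 = 6)
U(l, N) = N + l
R = 27 (R = 3³ = 27)
R*(-25 + √(U(L(-5), 5) + 8)) = 27*(-25 + √((5 + 6) + 8)) = 27*(-25 + √(11 + 8)) = 27*(-25 + √19) = -675 + 27*√19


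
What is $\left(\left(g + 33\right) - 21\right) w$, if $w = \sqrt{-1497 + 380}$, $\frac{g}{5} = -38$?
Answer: $- 178 i \sqrt{1117} \approx - 5949.0 i$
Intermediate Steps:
$g = -190$ ($g = 5 \left(-38\right) = -190$)
$w = i \sqrt{1117}$ ($w = \sqrt{-1117} = i \sqrt{1117} \approx 33.422 i$)
$\left(\left(g + 33\right) - 21\right) w = \left(\left(-190 + 33\right) - 21\right) i \sqrt{1117} = \left(-157 - 21\right) i \sqrt{1117} = - 178 i \sqrt{1117}$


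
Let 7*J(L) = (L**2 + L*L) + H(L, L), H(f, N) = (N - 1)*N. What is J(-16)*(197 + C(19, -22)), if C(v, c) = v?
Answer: 24192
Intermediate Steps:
H(f, N) = N*(-1 + N) (H(f, N) = (-1 + N)*N = N*(-1 + N))
J(L) = 2*L**2/7 + L*(-1 + L)/7 (J(L) = ((L**2 + L*L) + L*(-1 + L))/7 = ((L**2 + L**2) + L*(-1 + L))/7 = (2*L**2 + L*(-1 + L))/7 = 2*L**2/7 + L*(-1 + L)/7)
J(-16)*(197 + C(19, -22)) = ((1/7)*(-16)*(-1 + 3*(-16)))*(197 + 19) = ((1/7)*(-16)*(-1 - 48))*216 = ((1/7)*(-16)*(-49))*216 = 112*216 = 24192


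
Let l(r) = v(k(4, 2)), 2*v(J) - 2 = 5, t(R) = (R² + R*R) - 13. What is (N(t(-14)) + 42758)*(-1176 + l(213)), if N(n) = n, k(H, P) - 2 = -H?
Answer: -101156265/2 ≈ -5.0578e+7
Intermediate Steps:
k(H, P) = 2 - H
t(R) = -13 + 2*R² (t(R) = (R² + R²) - 13 = 2*R² - 13 = -13 + 2*R²)
v(J) = 7/2 (v(J) = 1 + (½)*5 = 1 + 5/2 = 7/2)
l(r) = 7/2
(N(t(-14)) + 42758)*(-1176 + l(213)) = ((-13 + 2*(-14)²) + 42758)*(-1176 + 7/2) = ((-13 + 2*196) + 42758)*(-2345/2) = ((-13 + 392) + 42758)*(-2345/2) = (379 + 42758)*(-2345/2) = 43137*(-2345/2) = -101156265/2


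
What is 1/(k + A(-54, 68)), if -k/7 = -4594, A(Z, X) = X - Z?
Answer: 1/32280 ≈ 3.0979e-5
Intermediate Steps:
k = 32158 (k = -7*(-4594) = 32158)
1/(k + A(-54, 68)) = 1/(32158 + (68 - 1*(-54))) = 1/(32158 + (68 + 54)) = 1/(32158 + 122) = 1/32280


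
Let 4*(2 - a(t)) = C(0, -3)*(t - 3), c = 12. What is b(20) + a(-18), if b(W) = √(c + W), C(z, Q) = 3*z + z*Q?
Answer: 2 + 4*√2 ≈ 7.6569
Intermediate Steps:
C(z, Q) = 3*z + Q*z
a(t) = 2 (a(t) = 2 - 0*(3 - 3)*(t - 3)/4 = 2 - 0*0*(-3 + t)/4 = 2 - 0*(-3 + t) = 2 - ¼*0 = 2 + 0 = 2)
b(W) = √(12 + W)
b(20) + a(-18) = √(12 + 20) + 2 = √32 + 2 = 4*√2 + 2 = 2 + 4*√2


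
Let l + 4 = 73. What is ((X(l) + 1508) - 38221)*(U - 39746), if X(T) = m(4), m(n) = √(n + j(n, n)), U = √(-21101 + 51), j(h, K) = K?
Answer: (36713 - 2*√2)*(39746 - 5*I*√842) ≈ 1.4591e+9 - 5.3261e+6*I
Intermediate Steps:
U = 5*I*√842 (U = √(-21050) = 5*I*√842 ≈ 145.09*I)
l = 69 (l = -4 + 73 = 69)
m(n) = √2*√n (m(n) = √(n + n) = √(2*n) = √2*√n)
X(T) = 2*√2 (X(T) = √2*√4 = √2*2 = 2*√2)
((X(l) + 1508) - 38221)*(U - 39746) = ((2*√2 + 1508) - 38221)*(5*I*√842 - 39746) = ((1508 + 2*√2) - 38221)*(-39746 + 5*I*√842) = (-36713 + 2*√2)*(-39746 + 5*I*√842) = (-39746 + 5*I*√842)*(-36713 + 2*√2)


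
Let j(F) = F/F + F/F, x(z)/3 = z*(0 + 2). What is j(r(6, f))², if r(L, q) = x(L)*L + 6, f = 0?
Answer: 4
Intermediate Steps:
x(z) = 6*z (x(z) = 3*(z*(0 + 2)) = 3*(z*2) = 3*(2*z) = 6*z)
r(L, q) = 6 + 6*L² (r(L, q) = (6*L)*L + 6 = 6*L² + 6 = 6 + 6*L²)
j(F) = 2 (j(F) = 1 + 1 = 2)
j(r(6, f))² = 2² = 4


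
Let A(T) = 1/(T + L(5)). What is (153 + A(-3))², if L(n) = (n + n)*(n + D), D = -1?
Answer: 32058244/1369 ≈ 23417.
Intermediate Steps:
L(n) = 2*n*(-1 + n) (L(n) = (n + n)*(n - 1) = (2*n)*(-1 + n) = 2*n*(-1 + n))
A(T) = 1/(40 + T) (A(T) = 1/(T + 2*5*(-1 + 5)) = 1/(T + 2*5*4) = 1/(T + 40) = 1/(40 + T))
(153 + A(-3))² = (153 + 1/(40 - 3))² = (153 + 1/37)² = (5662/37)² = 32058244/1369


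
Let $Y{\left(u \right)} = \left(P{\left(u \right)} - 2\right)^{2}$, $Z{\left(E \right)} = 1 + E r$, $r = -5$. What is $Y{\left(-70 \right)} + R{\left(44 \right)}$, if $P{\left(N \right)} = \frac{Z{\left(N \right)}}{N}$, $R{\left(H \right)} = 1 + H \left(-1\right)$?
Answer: $\frac{30381}{4900} \approx 6.2002$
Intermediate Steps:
$R{\left(H \right)} = 1 - H$
$Z{\left(E \right)} = 1 - 5 E$ ($Z{\left(E \right)} = 1 + E \left(-5\right) = 1 - 5 E$)
$P{\left(N \right)} = \frac{1 - 5 N}{N}$
$Y{\left(u \right)} = \left(-7 + \frac{1}{u}\right)^{2}$ ($Y{\left(u \right)} = \left(\left(-5 + \frac{1}{u}\right) - 2\right)^{2} = \left(-7 + \frac{1}{u}\right)^{2}$)
$Y{\left(-70 \right)} + R{\left(44 \right)} = \frac{\left(-1 + 7 \left(-70\right)\right)^{2}}{4900} + \left(1 - 44\right) = \frac{\left(-1 - 490\right)^{2}}{4900} + \left(1 - 44\right) = \frac{\left(-491\right)^{2}}{4900} - 43 = \frac{1}{4900} \cdot 241081 - 43 = \frac{241081}{4900} - 43 = \frac{30381}{4900}$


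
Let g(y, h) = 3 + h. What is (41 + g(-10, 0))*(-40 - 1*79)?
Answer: -5236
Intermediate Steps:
(41 + g(-10, 0))*(-40 - 1*79) = (41 + (3 + 0))*(-40 - 1*79) = (41 + 3)*(-40 - 79) = 44*(-119) = -5236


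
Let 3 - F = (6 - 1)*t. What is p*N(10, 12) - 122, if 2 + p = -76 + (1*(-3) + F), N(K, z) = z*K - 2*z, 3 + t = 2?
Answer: -7130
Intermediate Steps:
t = -1 (t = -3 + 2 = -1)
N(K, z) = -2*z + K*z (N(K, z) = K*z - 2*z = -2*z + K*z)
F = 8 (F = 3 - (6 - 1)*(-1) = 3 - 5*(-1) = 3 - 1*(-5) = 3 + 5 = 8)
p = -73 (p = -2 + (-76 + (1*(-3) + 8)) = -2 + (-76 + (-3 + 8)) = -2 + (-76 + 5) = -2 - 71 = -73)
p*N(10, 12) - 122 = -876*(-2 + 10) - 122 = -876*8 - 122 = -73*96 - 122 = -7008 - 122 = -7130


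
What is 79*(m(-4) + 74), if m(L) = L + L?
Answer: 5214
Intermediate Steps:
m(L) = 2*L
79*(m(-4) + 74) = 79*(2*(-4) + 74) = 79*(-8 + 74) = 79*66 = 5214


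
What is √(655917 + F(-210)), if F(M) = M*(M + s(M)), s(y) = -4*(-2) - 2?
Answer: √698757 ≈ 835.92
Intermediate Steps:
s(y) = 6 (s(y) = 8 - 2 = 6)
F(M) = M*(6 + M) (F(M) = M*(M + 6) = M*(6 + M))
√(655917 + F(-210)) = √(655917 - 210*(6 - 210)) = √(655917 - 210*(-204)) = √(655917 + 42840) = √698757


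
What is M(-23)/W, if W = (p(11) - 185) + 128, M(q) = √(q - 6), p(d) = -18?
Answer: -I*√29/75 ≈ -0.071802*I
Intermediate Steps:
M(q) = √(-6 + q)
W = -75 (W = (-18 - 185) + 128 = -203 + 128 = -75)
M(-23)/W = √(-6 - 23)/(-75) = √(-29)*(-1/75) = (I*√29)*(-1/75) = -I*√29/75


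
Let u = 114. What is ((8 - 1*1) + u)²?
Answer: 14641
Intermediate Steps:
((8 - 1*1) + u)² = ((8 - 1*1) + 114)² = ((8 - 1) + 114)² = (7 + 114)² = 121² = 14641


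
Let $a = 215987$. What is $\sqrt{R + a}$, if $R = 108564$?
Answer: $\sqrt{324551} \approx 569.69$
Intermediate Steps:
$\sqrt{R + a} = \sqrt{108564 + 215987} = \sqrt{324551}$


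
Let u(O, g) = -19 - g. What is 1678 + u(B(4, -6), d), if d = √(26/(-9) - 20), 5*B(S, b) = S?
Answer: 1659 - I*√206/3 ≈ 1659.0 - 4.7842*I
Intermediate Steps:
B(S, b) = S/5
d = I*√206/3 (d = √(26*(-⅑) - 20) = √(-26/9 - 20) = √(-206/9) = I*√206/3 ≈ 4.7842*I)
1678 + u(B(4, -6), d) = 1678 + (-19 - I*√206/3) = 1659 - I*√206/3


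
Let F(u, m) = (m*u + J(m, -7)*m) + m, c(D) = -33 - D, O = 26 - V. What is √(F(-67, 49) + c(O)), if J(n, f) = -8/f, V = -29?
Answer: I*√3266 ≈ 57.149*I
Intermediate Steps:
O = 55 (O = 26 - 1*(-29) = 26 + 29 = 55)
F(u, m) = 15*m/7 + m*u (F(u, m) = (m*u + (-8/(-7))*m) + m = (m*u + (-8*(-⅐))*m) + m = (m*u + 8*m/7) + m = (8*m/7 + m*u) + m = 15*m/7 + m*u)
√(F(-67, 49) + c(O)) = √((⅐)*49*(15 + 7*(-67)) + (-33 - 1*55)) = √((⅐)*49*(15 - 469) + (-33 - 55)) = √((⅐)*49*(-454) - 88) = √(-3178 - 88) = √(-3266) = I*√3266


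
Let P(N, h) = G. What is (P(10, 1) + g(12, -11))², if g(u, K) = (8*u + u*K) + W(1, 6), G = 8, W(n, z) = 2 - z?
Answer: 1024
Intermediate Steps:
P(N, h) = 8
g(u, K) = -4 + 8*u + K*u (g(u, K) = (8*u + u*K) + (2 - 1*6) = (8*u + K*u) + (2 - 6) = (8*u + K*u) - 4 = -4 + 8*u + K*u)
(P(10, 1) + g(12, -11))² = (8 + (-4 + 8*12 - 11*12))² = (8 + (-4 + 96 - 132))² = (8 - 40)² = (-32)² = 1024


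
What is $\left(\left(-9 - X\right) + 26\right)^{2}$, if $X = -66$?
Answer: $6889$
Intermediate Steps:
$\left(\left(-9 - X\right) + 26\right)^{2} = \left(\left(-9 - -66\right) + 26\right)^{2} = \left(\left(-9 + 66\right) + 26\right)^{2} = \left(57 + 26\right)^{2} = 83^{2} = 6889$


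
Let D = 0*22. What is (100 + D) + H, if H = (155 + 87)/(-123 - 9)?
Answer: 589/6 ≈ 98.167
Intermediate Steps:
D = 0
H = -11/6 (H = 242/(-132) = 242*(-1/132) = -11/6 ≈ -1.8333)
(100 + D) + H = (100 + 0) - 11/6 = 100 - 11/6 = 589/6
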